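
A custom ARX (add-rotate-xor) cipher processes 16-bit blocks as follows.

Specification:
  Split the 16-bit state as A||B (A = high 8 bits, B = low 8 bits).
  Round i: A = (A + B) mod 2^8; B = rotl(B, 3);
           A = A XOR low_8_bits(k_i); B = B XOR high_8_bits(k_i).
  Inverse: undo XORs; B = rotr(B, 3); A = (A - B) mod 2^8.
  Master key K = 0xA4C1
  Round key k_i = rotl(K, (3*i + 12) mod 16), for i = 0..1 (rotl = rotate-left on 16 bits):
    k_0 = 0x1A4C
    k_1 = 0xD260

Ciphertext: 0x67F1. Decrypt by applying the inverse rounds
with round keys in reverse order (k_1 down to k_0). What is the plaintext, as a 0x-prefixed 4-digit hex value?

0x20CF

s_0 = ciphertext = 0x67F1
s_1 = InvRound(s_0, k_1) = 0xA364
s_2 = InvRound(s_1, k_0) = 0x20CF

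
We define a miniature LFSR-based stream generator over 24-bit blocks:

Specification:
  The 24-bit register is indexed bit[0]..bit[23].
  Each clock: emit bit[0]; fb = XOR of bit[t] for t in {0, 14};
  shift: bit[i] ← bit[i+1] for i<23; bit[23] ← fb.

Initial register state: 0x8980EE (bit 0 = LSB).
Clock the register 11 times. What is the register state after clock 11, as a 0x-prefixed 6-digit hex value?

0x591130

reg_0 = 0x8980EE
clock 1: out=0, reg = 0x44C077
clock 2: out=1, reg = 0x22603B
clock 3: out=1, reg = 0x11301D
clock 4: out=1, reg = 0x88980E
clock 5: out=0, reg = 0x444C07
clock 6: out=1, reg = 0x222603
clock 7: out=1, reg = 0x911301
clock 8: out=1, reg = 0xC88980
clock 9: out=0, reg = 0x6444C0
clock 10: out=0, reg = 0xB22260
clock 11: out=0, reg = 0x591130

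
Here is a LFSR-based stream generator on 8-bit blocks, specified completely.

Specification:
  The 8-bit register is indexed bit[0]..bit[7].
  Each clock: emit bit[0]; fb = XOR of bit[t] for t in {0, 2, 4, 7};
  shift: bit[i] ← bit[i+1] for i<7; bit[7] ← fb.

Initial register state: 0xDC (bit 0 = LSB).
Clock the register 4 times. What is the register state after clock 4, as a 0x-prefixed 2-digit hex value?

reg_0 = 0xDC
clock 1: out=0, reg = 0xEE
clock 2: out=0, reg = 0x77
clock 3: out=1, reg = 0xBB
clock 4: out=1, reg = 0xDD

0xDD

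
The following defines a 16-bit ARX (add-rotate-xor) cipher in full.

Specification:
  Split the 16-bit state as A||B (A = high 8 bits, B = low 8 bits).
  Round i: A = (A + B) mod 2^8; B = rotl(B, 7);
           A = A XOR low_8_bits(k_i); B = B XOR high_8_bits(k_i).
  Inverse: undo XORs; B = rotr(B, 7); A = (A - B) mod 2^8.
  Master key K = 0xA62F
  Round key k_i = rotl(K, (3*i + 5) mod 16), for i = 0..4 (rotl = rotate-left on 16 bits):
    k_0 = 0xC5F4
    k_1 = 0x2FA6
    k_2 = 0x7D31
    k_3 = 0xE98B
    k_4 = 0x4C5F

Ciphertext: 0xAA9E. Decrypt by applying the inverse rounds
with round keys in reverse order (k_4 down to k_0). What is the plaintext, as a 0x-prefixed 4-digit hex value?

0xB418

s_0 = ciphertext = 0xAA9E
s_1 = InvRound(s_0, k_4) = 0x50A5
s_2 = InvRound(s_1, k_3) = 0x4398
s_3 = InvRound(s_2, k_2) = 0xA7CB
s_4 = InvRound(s_3, k_1) = 0x38C9
s_5 = InvRound(s_4, k_0) = 0xB418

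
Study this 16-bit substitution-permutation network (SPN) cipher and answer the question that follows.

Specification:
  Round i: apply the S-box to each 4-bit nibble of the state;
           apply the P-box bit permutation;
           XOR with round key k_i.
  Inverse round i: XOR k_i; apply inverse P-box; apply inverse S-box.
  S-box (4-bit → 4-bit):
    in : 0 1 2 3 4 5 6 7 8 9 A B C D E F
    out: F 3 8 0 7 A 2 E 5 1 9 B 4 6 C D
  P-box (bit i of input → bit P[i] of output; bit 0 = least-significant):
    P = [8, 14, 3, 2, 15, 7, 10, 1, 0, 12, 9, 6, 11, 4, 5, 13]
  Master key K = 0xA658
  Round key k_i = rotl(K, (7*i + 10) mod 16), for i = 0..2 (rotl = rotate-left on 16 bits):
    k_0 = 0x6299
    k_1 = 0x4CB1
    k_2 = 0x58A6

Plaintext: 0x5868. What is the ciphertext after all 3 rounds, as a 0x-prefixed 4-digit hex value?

0xC429

s_0 = plaintext = 0x5868
s_1 = Round(s_0, k_0) = 0x4100
s_2 = Round(s_1, k_1) = 0x910E
s_3 = Round(s_2, k_2) = 0xC429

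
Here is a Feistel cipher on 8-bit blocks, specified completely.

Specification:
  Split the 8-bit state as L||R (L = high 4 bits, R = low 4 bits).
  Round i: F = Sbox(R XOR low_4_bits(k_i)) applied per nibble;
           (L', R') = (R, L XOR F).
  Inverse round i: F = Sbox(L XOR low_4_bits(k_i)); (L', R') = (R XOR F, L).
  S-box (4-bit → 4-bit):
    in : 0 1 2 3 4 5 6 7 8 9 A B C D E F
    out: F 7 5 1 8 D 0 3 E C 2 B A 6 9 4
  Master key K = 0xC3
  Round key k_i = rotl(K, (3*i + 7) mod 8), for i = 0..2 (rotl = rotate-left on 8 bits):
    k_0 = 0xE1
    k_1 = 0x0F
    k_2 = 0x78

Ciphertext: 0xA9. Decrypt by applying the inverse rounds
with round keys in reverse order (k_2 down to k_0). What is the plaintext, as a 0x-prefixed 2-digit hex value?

s_0 = ciphertext = 0xA9
s_1 = InvRound(s_0, k_2) = 0xCA
s_2 = InvRound(s_1, k_1) = 0xBC
s_3 = InvRound(s_2, k_0) = 0xEB

0xEB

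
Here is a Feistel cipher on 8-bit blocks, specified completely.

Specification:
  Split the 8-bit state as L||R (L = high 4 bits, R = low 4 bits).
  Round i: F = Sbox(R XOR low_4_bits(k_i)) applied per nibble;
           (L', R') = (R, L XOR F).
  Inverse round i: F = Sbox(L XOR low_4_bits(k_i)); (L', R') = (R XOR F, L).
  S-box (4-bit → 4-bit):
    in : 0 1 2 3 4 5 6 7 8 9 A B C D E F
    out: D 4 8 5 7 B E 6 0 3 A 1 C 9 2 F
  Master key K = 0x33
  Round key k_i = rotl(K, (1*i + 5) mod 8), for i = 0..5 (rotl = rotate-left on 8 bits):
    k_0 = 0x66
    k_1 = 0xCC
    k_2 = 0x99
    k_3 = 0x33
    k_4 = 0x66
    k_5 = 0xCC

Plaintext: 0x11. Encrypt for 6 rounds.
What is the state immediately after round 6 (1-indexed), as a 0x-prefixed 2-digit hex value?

s_0 = plaintext = 0x11
s_1 = Round(s_0, k_0) = 0x17
s_2 = Round(s_1, k_1) = 0x70
s_3 = Round(s_2, k_2) = 0x04
s_4 = Round(s_3, k_3) = 0x46
s_5 = Round(s_4, k_4) = 0x69
s_6 = Round(s_5, k_5) = 0x9D

0x9D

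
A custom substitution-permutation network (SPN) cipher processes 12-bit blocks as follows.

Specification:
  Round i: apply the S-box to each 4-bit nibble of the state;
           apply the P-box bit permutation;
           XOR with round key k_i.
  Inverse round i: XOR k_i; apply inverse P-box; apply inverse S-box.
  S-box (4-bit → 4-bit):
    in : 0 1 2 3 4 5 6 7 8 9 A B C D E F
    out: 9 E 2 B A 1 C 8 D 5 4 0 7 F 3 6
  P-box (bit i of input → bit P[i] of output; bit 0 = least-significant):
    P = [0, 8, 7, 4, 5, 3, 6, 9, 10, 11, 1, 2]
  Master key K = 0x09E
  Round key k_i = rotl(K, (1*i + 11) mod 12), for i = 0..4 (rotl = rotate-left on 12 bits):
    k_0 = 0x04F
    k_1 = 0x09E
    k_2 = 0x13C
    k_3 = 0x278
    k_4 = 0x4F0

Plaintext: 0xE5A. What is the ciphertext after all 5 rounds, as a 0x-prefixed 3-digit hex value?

s_0 = plaintext = 0xE5A
s_1 = Round(s_0, k_0) = 0xCEF
s_2 = Round(s_1, k_1) = 0xD34
s_3 = Round(s_2, k_2) = 0xE02
s_4 = Round(s_3, k_3) = 0xD58
s_5 = Round(s_4, k_4) = 0x847

0x847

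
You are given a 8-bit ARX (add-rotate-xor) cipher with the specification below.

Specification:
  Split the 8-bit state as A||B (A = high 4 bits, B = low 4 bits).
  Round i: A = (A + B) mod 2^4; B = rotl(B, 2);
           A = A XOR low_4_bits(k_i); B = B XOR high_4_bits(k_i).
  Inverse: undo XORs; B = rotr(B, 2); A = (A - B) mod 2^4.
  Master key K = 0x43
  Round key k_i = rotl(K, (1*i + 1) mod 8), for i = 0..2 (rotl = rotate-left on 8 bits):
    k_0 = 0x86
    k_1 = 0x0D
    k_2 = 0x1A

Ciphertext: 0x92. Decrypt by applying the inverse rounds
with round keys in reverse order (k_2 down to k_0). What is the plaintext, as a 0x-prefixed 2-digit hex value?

0x3E

s_0 = ciphertext = 0x92
s_1 = InvRound(s_0, k_2) = 0x7C
s_2 = InvRound(s_1, k_1) = 0x73
s_3 = InvRound(s_2, k_0) = 0x3E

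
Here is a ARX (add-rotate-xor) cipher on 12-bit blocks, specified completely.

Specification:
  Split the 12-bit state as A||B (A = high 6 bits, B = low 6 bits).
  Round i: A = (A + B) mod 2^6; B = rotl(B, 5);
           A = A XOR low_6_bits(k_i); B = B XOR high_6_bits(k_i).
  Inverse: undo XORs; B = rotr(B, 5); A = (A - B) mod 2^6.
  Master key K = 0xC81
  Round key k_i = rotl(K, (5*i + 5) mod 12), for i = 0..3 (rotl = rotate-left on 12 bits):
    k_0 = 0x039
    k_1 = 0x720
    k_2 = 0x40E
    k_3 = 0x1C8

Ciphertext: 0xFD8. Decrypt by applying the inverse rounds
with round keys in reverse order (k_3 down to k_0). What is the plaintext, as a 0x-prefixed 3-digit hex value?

s_0 = ciphertext = 0xFD8
s_1 = InvRound(s_0, k_3) = 0xE7E
s_2 = InvRound(s_1, k_2) = 0x69D
s_3 = InvRound(s_2, k_1) = 0xE02
s_4 = InvRound(s_3, k_0) = 0xF44

0xF44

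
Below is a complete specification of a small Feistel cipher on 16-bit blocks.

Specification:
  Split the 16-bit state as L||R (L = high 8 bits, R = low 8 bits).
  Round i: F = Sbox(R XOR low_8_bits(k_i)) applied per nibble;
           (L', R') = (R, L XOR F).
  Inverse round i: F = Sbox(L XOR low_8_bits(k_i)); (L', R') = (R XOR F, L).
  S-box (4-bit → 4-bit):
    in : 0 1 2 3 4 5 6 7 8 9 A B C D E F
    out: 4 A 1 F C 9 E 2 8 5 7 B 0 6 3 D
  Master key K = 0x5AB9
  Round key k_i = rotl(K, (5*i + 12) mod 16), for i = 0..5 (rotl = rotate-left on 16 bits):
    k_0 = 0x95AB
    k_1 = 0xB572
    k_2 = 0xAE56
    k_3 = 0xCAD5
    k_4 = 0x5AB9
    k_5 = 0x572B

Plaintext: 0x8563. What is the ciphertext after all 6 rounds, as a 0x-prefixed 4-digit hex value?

0x8A20

s_0 = plaintext = 0x8563
s_1 = Round(s_0, k_0) = 0x638D
s_2 = Round(s_1, k_1) = 0x8DBE
s_3 = Round(s_2, k_2) = 0xBEB5
s_4 = Round(s_3, k_3) = 0xB55A
s_5 = Round(s_4, k_4) = 0x5A8A
s_6 = Round(s_5, k_5) = 0x8A20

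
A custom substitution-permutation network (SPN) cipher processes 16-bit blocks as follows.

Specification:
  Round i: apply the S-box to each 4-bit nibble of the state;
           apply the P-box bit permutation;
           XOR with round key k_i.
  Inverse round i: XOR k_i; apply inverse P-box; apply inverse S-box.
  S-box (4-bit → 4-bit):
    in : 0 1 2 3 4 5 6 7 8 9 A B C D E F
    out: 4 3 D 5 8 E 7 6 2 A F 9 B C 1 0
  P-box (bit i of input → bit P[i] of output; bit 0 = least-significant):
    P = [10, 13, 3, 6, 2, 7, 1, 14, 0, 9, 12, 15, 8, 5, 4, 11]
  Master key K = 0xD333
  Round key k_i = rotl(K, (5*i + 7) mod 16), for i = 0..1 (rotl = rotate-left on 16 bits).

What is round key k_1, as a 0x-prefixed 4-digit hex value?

K = 0xD333
k_0 = rotl(K, (5*0+7) mod 16) = rotl(K, 7) = 0x99E9
k_1 = rotl(K, (5*1+7) mod 16) = rotl(K, 12) = 0x3D33

0x3D33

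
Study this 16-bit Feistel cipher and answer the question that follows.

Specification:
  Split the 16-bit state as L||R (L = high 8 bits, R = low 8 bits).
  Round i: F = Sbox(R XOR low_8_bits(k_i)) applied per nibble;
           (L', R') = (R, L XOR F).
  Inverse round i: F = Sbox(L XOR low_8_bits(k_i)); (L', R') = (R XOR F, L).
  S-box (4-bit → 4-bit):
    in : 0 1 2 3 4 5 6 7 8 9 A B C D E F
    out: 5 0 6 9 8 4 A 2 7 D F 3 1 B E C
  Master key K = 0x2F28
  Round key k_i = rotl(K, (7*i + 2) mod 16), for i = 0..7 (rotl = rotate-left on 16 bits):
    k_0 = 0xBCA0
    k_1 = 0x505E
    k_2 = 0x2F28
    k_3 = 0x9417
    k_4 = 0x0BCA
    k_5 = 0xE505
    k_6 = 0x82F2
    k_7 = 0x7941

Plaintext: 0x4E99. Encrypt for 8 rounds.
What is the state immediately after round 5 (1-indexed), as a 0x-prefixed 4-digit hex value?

0x511F

s_0 = plaintext = 0x4E99
s_1 = Round(s_0, k_0) = 0x99D3
s_2 = Round(s_1, k_1) = 0xD3E2
s_3 = Round(s_2, k_2) = 0xE2CC
s_4 = Round(s_3, k_3) = 0xCC51
s_5 = Round(s_4, k_4) = 0x511F
s_6 = Round(s_5, k_5) = 0x1F5E
s_7 = Round(s_6, k_6) = 0x5EEE
s_8 = Round(s_7, k_7) = 0xEEA2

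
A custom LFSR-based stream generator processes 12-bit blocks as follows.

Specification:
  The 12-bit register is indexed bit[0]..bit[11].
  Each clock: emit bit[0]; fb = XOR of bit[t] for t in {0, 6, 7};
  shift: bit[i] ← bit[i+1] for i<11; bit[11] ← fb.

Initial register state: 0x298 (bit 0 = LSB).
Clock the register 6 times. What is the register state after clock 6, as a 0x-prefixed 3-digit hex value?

0xDCA

reg_0 = 0x298
clock 1: out=0, reg = 0x94C
clock 2: out=0, reg = 0xCA6
clock 3: out=0, reg = 0xE53
clock 4: out=1, reg = 0x729
clock 5: out=1, reg = 0xB94
clock 6: out=0, reg = 0xDCA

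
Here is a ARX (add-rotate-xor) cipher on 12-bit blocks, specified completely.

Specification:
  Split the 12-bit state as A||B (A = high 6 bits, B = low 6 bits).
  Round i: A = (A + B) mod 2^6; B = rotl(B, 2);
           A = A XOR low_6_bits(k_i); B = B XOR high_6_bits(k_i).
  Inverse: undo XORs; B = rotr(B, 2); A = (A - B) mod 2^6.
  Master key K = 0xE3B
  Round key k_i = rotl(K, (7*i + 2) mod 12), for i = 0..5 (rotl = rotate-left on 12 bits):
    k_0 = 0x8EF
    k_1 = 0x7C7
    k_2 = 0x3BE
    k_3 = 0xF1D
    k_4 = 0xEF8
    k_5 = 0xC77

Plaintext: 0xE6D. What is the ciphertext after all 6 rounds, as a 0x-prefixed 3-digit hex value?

0xAB7

s_0 = plaintext = 0xE6D
s_1 = Round(s_0, k_0) = 0x255
s_2 = Round(s_1, k_1) = 0x64A
s_3 = Round(s_2, k_2) = 0x766
s_4 = Round(s_3, k_3) = 0x7A6
s_5 = Round(s_4, k_4) = 0xF21
s_6 = Round(s_5, k_5) = 0xAB7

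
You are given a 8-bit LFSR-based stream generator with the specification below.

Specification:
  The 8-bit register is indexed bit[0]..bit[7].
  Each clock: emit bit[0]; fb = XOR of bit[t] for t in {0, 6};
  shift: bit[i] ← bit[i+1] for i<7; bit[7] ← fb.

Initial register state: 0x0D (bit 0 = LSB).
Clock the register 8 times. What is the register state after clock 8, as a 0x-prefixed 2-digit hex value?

0xA9

reg_0 = 0x0D
clock 1: out=1, reg = 0x86
clock 2: out=0, reg = 0x43
clock 3: out=1, reg = 0x21
clock 4: out=1, reg = 0x90
clock 5: out=0, reg = 0x48
clock 6: out=0, reg = 0xA4
clock 7: out=0, reg = 0x52
clock 8: out=0, reg = 0xA9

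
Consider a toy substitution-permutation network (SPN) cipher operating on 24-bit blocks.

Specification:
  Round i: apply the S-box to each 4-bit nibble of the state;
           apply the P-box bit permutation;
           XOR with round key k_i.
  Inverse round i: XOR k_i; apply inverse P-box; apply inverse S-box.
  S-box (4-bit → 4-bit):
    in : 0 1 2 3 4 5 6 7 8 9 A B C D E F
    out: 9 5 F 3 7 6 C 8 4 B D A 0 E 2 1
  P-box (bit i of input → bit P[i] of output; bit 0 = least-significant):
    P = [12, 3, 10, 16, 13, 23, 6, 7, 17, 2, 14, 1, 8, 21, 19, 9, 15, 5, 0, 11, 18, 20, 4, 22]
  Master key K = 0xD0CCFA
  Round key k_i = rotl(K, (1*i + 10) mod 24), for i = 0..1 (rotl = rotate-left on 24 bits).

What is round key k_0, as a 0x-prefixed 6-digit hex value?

K = 0xD0CCFA
k_0 = rotl(K, (1*0+10) mod 24) = rotl(K, 10) = 0x33EB43

0x33EB43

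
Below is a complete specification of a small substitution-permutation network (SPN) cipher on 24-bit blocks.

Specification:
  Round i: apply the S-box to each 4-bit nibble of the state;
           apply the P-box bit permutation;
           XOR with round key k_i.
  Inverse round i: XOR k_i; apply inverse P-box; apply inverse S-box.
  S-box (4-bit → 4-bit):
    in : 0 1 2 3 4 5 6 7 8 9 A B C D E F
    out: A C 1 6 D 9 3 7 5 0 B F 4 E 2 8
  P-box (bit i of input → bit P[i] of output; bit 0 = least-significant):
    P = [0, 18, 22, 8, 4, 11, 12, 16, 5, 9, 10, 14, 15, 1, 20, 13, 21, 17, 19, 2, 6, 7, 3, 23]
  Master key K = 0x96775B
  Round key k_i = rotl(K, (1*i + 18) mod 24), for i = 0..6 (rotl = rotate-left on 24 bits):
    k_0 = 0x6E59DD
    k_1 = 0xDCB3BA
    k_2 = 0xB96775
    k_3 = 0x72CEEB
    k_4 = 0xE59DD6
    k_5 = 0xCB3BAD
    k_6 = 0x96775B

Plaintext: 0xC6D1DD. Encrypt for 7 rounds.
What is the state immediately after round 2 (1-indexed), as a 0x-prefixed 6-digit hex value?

s_0 = plaintext = 0xC6D1DD
s_1 = Round(s_0, k_0) = 0x1924D7
s_2 = Round(s_1, k_1) = 0x196F93
s_3 = Round(s_2, k_2) = 0x7DA77F
s_4 = Round(s_3, k_3) = 0x787115
s_5 = Round(s_4, k_4) = 0xDC481D
s_6 = Round(s_5, k_5) = 0x168E05
s_7 = Round(s_6, k_6) = 0x25FC52

0x196F93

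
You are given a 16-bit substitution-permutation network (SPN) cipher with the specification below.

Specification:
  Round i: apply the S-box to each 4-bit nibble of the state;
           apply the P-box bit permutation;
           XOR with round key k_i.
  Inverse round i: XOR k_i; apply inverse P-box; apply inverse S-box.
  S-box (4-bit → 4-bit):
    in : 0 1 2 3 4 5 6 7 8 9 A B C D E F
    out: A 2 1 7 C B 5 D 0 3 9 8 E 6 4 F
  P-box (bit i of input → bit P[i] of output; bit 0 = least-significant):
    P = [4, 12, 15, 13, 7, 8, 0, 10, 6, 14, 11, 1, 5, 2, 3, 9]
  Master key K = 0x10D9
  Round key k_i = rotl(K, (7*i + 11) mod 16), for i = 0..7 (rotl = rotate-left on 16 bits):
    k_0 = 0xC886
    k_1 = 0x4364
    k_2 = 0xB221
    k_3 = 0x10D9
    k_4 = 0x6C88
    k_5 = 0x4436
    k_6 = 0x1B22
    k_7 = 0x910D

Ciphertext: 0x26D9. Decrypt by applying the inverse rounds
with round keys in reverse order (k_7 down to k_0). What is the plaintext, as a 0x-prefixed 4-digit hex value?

0x42CB

s_0 = ciphertext = 0x26D9
s_1 = InvRound(s_0, k_7) = 0x025F
s_2 = InvRound(s_1, k_6) = 0x36D9
s_3 = InvRound(s_2, k_5) = 0xF560
s_4 = InvRound(s_3, k_4) = 0x669D
s_5 = InvRound(s_4, k_3) = 0x09B0
s_6 = InvRound(s_5, k_2) = 0xBE3F
s_7 = InvRound(s_6, k_1) = 0xEFCF
s_8 = InvRound(s_7, k_0) = 0x42CB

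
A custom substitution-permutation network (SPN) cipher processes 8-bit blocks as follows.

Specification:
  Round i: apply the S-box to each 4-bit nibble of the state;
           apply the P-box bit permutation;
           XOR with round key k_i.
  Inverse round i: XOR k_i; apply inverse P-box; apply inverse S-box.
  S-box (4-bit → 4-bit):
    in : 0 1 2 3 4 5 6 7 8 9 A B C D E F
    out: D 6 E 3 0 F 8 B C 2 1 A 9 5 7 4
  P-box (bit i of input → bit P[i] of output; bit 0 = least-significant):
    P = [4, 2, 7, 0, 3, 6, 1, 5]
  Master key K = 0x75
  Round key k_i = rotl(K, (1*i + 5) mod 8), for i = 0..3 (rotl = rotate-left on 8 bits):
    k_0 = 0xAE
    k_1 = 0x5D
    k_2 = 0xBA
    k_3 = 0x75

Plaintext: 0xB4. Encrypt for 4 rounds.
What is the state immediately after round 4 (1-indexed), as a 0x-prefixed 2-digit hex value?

s_0 = plaintext = 0xB4
s_1 = Round(s_0, k_0) = 0xCE
s_2 = Round(s_1, k_1) = 0xE1
s_3 = Round(s_2, k_2) = 0x74
s_4 = Round(s_3, k_3) = 0x1D

0x1D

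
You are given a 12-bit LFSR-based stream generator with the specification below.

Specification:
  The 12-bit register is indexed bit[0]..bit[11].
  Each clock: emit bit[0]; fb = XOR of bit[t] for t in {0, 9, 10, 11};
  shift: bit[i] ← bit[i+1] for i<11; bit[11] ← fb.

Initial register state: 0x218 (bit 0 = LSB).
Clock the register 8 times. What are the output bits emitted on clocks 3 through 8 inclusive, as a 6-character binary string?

reg_0 = 0x218
clock 1: out=0, reg = 0x90C
clock 2: out=0, reg = 0xC86
clock 3: out=0, reg = 0x643
clock 4: out=1, reg = 0xB21
clock 5: out=1, reg = 0xD90
clock 6: out=0, reg = 0x6C8
clock 7: out=0, reg = 0x364
clock 8: out=0, reg = 0x9B2

011000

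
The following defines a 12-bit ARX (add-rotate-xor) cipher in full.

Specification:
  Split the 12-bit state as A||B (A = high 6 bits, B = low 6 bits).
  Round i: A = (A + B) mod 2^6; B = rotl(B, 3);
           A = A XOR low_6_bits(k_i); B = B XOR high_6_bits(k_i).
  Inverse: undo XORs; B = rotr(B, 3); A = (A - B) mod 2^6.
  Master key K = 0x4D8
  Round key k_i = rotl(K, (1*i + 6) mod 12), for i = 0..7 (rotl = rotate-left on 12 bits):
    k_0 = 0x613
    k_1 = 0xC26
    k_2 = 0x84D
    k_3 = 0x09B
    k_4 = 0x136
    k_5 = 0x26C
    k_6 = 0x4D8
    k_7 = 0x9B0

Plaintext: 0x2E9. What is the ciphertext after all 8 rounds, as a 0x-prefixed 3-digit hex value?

s_0 = plaintext = 0x2E9
s_1 = Round(s_0, k_0) = 0x9D5
s_2 = Round(s_1, k_1) = 0x69A
s_3 = Round(s_2, k_2) = 0xE72
s_4 = Round(s_3, k_3) = 0xC14
s_5 = Round(s_4, k_4) = 0xCA6
s_6 = Round(s_5, k_5) = 0xD3D
s_7 = Round(s_6, k_6) = 0xA7C
s_8 = Round(s_7, k_7) = 0x541

0x541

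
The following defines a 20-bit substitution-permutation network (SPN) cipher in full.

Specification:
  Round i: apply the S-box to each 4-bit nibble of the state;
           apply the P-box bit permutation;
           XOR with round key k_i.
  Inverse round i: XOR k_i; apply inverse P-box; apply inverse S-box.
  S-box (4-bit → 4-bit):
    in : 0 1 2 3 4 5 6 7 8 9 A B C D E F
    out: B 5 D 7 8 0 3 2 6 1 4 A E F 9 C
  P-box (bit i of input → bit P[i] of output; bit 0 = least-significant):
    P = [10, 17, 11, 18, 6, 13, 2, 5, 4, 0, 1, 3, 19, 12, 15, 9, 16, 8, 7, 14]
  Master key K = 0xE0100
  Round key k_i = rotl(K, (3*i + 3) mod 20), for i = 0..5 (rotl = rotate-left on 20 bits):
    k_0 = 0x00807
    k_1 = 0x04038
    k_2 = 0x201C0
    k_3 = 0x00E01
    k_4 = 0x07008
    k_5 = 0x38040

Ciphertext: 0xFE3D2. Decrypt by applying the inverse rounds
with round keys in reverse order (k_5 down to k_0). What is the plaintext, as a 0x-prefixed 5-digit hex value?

0x7C25E

s_0 = ciphertext = 0xFE3D2
s_1 = InvRound(s_0, k_5) = 0xCE174
s_2 = InvRound(s_1, k_4) = 0x73E24
s_3 = InvRound(s_2, k_3) = 0x977CB
s_4 = InvRound(s_3, k_2) = 0xE0C76
s_5 = InvRound(s_4, k_1) = 0x49F1D
s_6 = InvRound(s_5, k_0) = 0x7C25E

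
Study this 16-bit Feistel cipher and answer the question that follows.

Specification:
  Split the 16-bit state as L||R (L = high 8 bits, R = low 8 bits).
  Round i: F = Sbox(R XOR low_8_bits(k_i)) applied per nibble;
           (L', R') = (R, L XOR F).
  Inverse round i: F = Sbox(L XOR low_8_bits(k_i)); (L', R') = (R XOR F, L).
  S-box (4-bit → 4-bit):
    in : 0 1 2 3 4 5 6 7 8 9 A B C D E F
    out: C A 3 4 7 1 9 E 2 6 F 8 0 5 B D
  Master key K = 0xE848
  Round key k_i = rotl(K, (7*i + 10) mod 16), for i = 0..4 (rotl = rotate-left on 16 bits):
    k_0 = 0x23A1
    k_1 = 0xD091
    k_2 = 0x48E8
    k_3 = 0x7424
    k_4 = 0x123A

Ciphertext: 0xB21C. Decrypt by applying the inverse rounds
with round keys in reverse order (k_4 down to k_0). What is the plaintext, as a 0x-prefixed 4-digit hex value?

s_0 = ciphertext = 0xB21C
s_1 = InvRound(s_0, k_4) = 0x3EB2
s_2 = InvRound(s_1, k_3) = 0x1D3E
s_3 = InvRound(s_2, k_2) = 0xEF1D
s_4 = InvRound(s_3, k_1) = 0xF6EF
s_5 = InvRound(s_4, k_0) = 0xF1F6

0xF1F6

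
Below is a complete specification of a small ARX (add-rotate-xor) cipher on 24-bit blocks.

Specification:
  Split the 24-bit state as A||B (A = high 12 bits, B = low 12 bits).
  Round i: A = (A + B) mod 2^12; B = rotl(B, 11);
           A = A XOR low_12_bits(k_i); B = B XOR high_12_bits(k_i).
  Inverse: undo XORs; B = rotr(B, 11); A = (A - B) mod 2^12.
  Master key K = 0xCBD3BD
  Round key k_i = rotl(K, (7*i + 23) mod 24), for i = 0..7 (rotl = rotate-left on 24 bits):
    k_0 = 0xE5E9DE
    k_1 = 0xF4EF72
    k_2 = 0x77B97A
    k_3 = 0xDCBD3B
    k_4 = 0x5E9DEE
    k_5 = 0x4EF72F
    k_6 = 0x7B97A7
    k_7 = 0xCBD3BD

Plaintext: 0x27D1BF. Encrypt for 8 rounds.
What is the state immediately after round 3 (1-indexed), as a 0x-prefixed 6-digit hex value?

s_0 = plaintext = 0x27D1BF
s_1 = Round(s_0, k_0) = 0xDE2681
s_2 = Round(s_1, k_1) = 0xB1140E
s_3 = Round(s_2, k_2) = 0x66557C
s_4 = Round(s_3, k_3) = 0x6DAF75
s_5 = Round(s_4, k_4) = 0xBA1A53
s_6 = Round(s_5, k_5) = 0x2DB9C6
s_7 = Round(s_6, k_6) = 0xB0635A
s_8 = Round(s_7, k_7) = 0xDDDD10

0x66557C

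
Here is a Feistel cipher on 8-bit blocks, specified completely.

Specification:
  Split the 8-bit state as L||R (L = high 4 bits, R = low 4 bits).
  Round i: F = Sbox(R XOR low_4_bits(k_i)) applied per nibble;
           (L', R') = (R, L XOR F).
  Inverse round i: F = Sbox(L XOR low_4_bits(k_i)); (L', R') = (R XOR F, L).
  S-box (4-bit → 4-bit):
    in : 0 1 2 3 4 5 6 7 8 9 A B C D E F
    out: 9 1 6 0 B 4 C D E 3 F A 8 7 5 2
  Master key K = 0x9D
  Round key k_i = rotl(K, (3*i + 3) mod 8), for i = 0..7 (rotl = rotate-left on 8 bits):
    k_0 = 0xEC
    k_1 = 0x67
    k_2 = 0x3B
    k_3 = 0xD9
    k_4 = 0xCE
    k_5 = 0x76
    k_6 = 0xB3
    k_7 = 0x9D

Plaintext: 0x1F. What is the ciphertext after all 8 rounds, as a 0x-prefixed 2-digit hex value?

0x85

s_0 = plaintext = 0x1F
s_1 = Round(s_0, k_0) = 0xF1
s_2 = Round(s_1, k_1) = 0x13
s_3 = Round(s_2, k_2) = 0x3F
s_4 = Round(s_3, k_3) = 0xFF
s_5 = Round(s_4, k_4) = 0xFE
s_6 = Round(s_5, k_5) = 0xE1
s_7 = Round(s_6, k_6) = 0x18
s_8 = Round(s_7, k_7) = 0x85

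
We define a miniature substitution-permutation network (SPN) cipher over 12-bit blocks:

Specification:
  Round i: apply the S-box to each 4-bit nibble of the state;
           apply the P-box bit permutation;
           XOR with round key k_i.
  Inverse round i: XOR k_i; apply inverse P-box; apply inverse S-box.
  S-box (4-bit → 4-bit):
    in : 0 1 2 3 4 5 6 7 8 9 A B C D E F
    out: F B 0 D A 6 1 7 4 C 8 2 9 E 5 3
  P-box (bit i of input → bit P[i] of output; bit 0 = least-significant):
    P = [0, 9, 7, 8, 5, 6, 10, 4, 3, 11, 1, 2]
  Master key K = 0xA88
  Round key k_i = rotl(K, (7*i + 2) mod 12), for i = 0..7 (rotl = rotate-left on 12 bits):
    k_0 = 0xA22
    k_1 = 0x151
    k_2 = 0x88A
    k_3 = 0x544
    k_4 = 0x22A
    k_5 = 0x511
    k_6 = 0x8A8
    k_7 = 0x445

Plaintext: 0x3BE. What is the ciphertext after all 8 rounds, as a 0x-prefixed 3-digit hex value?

s_0 = plaintext = 0x3BE
s_1 = Round(s_0, k_0) = 0xAED
s_2 = Round(s_1, k_1) = 0x6F5
s_3 = Round(s_2, k_2) = 0xA62
s_4 = Round(s_3, k_3) = 0x560
s_5 = Round(s_4, k_4) = 0x989
s_6 = Round(s_5, k_5) = 0x097
s_7 = Round(s_6, k_6) = 0x637
s_8 = Round(s_7, k_7) = 0x2FC

0x2FC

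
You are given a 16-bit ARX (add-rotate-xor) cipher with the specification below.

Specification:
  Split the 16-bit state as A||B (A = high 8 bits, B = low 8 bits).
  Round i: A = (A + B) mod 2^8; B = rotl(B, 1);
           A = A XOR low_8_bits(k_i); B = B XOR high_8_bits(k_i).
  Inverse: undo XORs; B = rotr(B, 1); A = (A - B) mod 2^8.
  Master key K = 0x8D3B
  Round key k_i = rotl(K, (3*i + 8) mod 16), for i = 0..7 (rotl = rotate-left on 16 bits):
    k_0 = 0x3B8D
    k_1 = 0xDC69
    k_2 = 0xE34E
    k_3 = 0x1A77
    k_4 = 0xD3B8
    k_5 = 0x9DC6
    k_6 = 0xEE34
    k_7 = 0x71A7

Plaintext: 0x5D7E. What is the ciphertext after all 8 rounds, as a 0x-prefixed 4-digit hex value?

s_0 = plaintext = 0x5D7E
s_1 = Round(s_0, k_0) = 0x56C7
s_2 = Round(s_1, k_1) = 0x7453
s_3 = Round(s_2, k_2) = 0x8945
s_4 = Round(s_3, k_3) = 0xB990
s_5 = Round(s_4, k_4) = 0xF1F2
s_6 = Round(s_5, k_5) = 0x2578
s_7 = Round(s_6, k_6) = 0xA91E
s_8 = Round(s_7, k_7) = 0x604D

0x604D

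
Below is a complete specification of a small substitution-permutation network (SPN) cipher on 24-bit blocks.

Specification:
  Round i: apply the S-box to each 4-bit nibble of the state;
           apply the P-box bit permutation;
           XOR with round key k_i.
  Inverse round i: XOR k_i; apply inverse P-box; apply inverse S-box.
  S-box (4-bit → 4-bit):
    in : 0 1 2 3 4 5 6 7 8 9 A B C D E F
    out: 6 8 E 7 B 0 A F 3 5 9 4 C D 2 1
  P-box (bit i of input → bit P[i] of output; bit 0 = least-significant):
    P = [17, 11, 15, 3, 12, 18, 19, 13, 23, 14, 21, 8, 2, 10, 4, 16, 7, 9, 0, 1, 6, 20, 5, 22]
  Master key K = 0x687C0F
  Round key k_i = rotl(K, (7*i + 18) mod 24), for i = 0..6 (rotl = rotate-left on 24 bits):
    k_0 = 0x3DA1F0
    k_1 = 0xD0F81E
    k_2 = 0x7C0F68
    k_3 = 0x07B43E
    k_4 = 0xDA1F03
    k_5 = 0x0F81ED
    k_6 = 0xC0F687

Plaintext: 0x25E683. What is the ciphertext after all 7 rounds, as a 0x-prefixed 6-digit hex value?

s_0 = plaintext = 0x25E683
s_1 = Round(s_0, k_0) = 0x6B7CD0
s_2 = Round(s_1, k_1) = 0xA9450B
s_3 = Round(s_2, k_2) = 0x318BAD
s_4 = Round(s_3, k_3) = 0x350050
s_5 = Round(s_4, k_4) = 0xEAD373
s_6 = Round(s_5, k_5) = 0xB0797B
s_7 = Round(s_6, k_6) = 0x6D40B2

0x6D40B2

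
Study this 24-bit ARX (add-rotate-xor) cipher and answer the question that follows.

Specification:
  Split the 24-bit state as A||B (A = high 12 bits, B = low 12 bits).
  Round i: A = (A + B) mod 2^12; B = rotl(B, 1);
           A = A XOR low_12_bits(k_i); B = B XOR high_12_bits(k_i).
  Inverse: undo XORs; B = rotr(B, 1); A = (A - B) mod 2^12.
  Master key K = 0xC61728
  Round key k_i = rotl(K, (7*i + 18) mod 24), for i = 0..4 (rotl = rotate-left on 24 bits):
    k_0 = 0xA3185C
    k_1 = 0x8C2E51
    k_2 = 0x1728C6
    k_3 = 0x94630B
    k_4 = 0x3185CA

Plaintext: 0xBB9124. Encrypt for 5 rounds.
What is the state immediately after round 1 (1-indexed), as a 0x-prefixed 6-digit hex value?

0x481879

s_0 = plaintext = 0xBB9124
s_1 = Round(s_0, k_0) = 0x481879
s_2 = Round(s_1, k_1) = 0x2AB831
s_3 = Round(s_2, k_2) = 0x21A111
s_4 = Round(s_3, k_3) = 0x020B64
s_5 = Round(s_4, k_4) = 0xE4E5D1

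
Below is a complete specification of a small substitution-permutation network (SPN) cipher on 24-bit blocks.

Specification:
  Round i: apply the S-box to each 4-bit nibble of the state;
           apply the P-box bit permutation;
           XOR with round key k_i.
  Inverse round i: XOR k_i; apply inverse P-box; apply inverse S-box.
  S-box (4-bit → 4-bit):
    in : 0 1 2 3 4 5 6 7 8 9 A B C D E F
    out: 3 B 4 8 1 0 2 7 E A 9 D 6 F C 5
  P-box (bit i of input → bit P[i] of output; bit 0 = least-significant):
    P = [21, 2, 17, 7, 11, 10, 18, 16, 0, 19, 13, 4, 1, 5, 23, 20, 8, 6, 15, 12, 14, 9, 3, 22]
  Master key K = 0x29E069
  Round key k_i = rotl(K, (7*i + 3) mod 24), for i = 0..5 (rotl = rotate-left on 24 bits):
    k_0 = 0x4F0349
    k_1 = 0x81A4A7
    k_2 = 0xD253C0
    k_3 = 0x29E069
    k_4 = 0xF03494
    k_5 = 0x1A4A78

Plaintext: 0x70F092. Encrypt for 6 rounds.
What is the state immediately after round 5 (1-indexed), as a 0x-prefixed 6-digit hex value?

s_0 = plaintext = 0x70F092
s_1 = Round(s_0, k_0) = 0xC44402
s_2 = Round(s_1, k_1) = 0x83ABAC
s_3 = Round(s_2, k_2) = 0x8169DF
s_4 = Round(s_3, k_3) = 0x46FF11
s_5 = Round(s_4, k_4) = 0x515853
s_6 = Round(s_5, k_5) = 0x127BA8

0x515853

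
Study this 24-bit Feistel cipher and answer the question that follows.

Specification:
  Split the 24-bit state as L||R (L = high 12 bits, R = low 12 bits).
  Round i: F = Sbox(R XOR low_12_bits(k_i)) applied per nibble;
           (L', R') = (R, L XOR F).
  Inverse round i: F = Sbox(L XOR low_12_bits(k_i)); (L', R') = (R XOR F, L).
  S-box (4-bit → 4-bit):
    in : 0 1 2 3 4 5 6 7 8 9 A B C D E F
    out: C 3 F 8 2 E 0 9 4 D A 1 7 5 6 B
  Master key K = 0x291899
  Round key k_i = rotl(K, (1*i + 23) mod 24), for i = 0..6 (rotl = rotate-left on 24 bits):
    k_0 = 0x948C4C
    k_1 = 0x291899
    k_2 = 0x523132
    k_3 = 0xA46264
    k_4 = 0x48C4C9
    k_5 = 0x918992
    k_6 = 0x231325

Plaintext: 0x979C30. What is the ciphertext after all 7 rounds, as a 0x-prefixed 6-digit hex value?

s_0 = plaintext = 0x979C30
s_1 = Round(s_0, k_0) = 0xC305EE
s_2 = Round(s_1, k_1) = 0x5EE9A9
s_3 = Round(s_2, k_2) = 0x9A913F
s_4 = Round(s_3, k_3) = 0x13F148
s_5 = Round(s_4, k_4) = 0x148F7C
s_6 = Round(s_5, k_5) = 0xF7C12E
s_7 = Round(s_6, k_6) = 0x12E0BD

0x12E0BD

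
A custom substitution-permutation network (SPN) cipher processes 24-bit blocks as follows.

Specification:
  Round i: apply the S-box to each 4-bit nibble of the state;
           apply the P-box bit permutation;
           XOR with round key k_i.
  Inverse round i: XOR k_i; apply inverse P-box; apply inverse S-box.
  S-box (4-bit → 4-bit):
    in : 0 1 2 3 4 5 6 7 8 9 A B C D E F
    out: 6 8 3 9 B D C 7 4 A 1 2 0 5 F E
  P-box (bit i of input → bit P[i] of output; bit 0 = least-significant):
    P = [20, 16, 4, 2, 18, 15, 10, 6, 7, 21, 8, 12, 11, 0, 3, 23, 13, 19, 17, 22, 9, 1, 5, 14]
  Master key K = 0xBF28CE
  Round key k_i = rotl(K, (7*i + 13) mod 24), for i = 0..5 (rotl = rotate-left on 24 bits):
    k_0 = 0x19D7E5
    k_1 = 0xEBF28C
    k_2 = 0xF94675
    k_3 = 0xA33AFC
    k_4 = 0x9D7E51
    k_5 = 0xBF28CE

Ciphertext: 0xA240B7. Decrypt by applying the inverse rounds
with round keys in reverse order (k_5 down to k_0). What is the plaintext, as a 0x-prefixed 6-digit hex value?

s_0 = ciphertext = 0xA240B7
s_1 = InvRound(s_0, k_5) = 0x627C37
s_2 = InvRound(s_1, k_4) = 0x7F1B34
s_3 = InvRound(s_2, k_3) = 0xC46D3A
s_4 = InvRound(s_3, k_2) = 0x227034
s_5 = InvRound(s_4, k_1) = 0xD96AB0
s_6 = InvRound(s_5, k_0) = 0xC346F6

0xC346F6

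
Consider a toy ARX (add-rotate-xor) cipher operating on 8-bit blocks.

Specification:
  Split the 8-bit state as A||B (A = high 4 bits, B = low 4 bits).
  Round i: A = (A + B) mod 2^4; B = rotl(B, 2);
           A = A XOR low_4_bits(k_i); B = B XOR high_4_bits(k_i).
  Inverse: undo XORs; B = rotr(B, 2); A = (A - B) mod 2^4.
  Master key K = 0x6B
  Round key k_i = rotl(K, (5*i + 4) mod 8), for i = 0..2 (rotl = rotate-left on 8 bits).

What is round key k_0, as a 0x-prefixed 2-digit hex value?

K = 0x6B
k_0 = rotl(K, (5*0+4) mod 8) = rotl(K, 4) = 0xB6

0xB6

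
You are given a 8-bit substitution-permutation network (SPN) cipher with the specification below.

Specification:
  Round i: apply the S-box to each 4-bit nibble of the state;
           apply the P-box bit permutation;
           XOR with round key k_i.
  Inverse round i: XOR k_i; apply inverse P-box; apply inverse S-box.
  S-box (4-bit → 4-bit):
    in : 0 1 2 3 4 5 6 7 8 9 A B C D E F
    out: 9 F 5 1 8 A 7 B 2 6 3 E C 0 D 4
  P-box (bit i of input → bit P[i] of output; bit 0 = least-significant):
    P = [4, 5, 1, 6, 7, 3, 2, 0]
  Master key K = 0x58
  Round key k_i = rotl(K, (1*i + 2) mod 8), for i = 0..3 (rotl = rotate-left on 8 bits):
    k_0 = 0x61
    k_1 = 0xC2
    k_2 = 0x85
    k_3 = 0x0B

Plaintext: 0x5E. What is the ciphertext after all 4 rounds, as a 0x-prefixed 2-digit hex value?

s_0 = plaintext = 0x5E
s_1 = Round(s_0, k_0) = 0x3A
s_2 = Round(s_1, k_1) = 0x72
s_3 = Round(s_2, k_2) = 0x1E
s_4 = Round(s_3, k_3) = 0xD4

0xD4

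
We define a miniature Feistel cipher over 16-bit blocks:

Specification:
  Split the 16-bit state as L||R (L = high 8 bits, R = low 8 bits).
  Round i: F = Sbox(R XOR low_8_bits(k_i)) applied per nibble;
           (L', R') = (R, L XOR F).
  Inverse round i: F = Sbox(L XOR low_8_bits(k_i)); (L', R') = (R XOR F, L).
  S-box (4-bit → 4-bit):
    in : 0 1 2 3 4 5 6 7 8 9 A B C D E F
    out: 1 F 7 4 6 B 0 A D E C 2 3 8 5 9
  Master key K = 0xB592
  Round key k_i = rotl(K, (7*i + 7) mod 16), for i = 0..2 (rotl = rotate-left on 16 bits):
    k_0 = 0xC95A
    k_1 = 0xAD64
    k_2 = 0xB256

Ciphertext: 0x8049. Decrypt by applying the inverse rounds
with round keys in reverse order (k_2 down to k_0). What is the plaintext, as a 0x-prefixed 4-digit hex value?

0x3E48

s_0 = ciphertext = 0x8049
s_1 = InvRound(s_0, k_2) = 0xC980
s_2 = InvRound(s_1, k_1) = 0x48C9
s_3 = InvRound(s_2, k_0) = 0x3E48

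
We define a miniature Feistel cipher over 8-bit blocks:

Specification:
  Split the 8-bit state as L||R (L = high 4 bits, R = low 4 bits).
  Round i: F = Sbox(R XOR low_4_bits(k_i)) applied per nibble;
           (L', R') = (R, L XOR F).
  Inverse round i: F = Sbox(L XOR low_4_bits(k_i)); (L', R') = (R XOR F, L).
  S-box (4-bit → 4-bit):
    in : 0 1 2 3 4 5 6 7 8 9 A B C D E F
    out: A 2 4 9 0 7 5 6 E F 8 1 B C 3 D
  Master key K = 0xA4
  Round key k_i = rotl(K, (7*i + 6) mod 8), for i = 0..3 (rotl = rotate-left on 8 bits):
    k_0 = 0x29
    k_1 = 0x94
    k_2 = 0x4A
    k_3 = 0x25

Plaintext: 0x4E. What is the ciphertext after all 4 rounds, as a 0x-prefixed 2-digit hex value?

s_0 = plaintext = 0x4E
s_1 = Round(s_0, k_0) = 0xE2
s_2 = Round(s_1, k_1) = 0x2B
s_3 = Round(s_2, k_2) = 0xB0
s_4 = Round(s_3, k_3) = 0x0C

0x0C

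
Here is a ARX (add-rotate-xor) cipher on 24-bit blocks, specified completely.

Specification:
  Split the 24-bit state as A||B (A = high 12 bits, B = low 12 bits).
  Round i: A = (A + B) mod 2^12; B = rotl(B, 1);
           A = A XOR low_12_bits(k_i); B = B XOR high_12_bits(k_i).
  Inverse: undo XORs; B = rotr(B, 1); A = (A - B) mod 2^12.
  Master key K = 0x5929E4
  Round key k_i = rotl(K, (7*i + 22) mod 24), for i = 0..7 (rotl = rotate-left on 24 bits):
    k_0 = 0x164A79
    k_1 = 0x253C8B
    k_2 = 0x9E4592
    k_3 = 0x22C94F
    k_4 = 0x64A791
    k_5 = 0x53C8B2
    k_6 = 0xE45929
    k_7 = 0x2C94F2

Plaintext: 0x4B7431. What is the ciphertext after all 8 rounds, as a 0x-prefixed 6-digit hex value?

s_0 = plaintext = 0x4B7431
s_1 = Round(s_0, k_0) = 0x291906
s_2 = Round(s_1, k_1) = 0x71C05E
s_3 = Round(s_2, k_2) = 0x2E8958
s_4 = Round(s_3, k_3) = 0x50F09D
s_5 = Round(s_4, k_4) = 0x23D770
s_6 = Round(s_5, k_5) = 0x11FBDC
s_7 = Round(s_6, k_6) = 0x5D29FC
s_8 = Round(s_7, k_7) = 0xB3C130

0xB3C130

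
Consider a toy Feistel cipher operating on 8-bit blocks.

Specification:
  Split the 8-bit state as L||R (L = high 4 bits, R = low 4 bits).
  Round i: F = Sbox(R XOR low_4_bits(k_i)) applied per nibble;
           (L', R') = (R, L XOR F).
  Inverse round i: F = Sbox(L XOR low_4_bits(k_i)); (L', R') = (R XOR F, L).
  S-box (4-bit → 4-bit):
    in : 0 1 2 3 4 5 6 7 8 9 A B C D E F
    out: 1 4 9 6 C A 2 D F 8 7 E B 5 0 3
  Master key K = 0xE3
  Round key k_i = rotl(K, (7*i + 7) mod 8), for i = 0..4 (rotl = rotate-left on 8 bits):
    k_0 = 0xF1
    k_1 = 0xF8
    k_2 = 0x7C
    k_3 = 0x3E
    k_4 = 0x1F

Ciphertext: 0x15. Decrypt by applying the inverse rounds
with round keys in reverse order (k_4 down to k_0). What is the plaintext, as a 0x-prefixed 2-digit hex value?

0x21

s_0 = ciphertext = 0x15
s_1 = InvRound(s_0, k_4) = 0x51
s_2 = InvRound(s_1, k_3) = 0xF5
s_3 = InvRound(s_2, k_2) = 0x3F
s_4 = InvRound(s_3, k_1) = 0x13
s_5 = InvRound(s_4, k_0) = 0x21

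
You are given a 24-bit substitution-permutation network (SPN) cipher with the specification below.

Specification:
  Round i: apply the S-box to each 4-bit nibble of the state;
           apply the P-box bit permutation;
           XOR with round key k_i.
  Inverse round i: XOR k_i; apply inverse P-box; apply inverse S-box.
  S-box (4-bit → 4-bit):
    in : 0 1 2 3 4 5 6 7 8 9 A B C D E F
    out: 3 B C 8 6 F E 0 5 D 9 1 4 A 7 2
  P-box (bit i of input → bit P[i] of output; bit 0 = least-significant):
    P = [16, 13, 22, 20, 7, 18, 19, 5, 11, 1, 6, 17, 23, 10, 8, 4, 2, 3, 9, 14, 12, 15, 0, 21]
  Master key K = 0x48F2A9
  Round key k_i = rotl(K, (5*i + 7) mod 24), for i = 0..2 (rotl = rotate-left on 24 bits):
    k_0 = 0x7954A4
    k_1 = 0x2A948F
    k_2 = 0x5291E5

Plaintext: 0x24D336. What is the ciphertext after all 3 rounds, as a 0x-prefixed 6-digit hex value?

0x7F909B

s_0 = plaintext = 0x24D336
s_1 = Round(s_0, k_0) = 0x0B729D
s_2 = Round(s_1, k_1) = 0x30246B
s_3 = Round(s_2, k_2) = 0x7F909B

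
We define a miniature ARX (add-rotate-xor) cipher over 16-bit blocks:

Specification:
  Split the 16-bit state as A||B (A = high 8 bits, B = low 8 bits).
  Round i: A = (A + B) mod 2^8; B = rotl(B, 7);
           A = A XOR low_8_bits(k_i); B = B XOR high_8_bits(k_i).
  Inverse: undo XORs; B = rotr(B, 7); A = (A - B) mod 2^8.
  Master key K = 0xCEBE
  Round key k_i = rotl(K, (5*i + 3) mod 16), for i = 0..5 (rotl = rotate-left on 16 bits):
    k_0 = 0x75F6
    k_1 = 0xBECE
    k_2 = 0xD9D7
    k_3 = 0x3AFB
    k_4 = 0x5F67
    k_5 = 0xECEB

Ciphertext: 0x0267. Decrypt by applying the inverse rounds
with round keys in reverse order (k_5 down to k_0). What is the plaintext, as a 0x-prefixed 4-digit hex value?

0x5674

s_0 = ciphertext = 0x0267
s_1 = InvRound(s_0, k_5) = 0xD217
s_2 = InvRound(s_1, k_4) = 0x2590
s_3 = InvRound(s_2, k_3) = 0x8955
s_4 = InvRound(s_3, k_2) = 0x4519
s_5 = InvRound(s_4, k_1) = 0x3C4F
s_6 = InvRound(s_5, k_0) = 0x5674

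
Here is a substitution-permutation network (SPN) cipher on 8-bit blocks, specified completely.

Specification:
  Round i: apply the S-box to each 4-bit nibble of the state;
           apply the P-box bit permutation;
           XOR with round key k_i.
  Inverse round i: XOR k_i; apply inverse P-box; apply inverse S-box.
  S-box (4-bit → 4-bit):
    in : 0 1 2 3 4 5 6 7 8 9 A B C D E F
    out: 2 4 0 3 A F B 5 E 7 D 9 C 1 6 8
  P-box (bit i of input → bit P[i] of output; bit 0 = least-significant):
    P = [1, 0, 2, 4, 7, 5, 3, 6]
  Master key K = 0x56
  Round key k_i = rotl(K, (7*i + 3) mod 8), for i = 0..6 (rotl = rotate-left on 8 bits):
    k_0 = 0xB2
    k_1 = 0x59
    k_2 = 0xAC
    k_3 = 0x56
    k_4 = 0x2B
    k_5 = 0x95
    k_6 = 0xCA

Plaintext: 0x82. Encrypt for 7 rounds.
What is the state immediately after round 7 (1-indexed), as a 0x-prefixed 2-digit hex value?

s_0 = plaintext = 0x82
s_1 = Round(s_0, k_0) = 0xDA
s_2 = Round(s_1, k_1) = 0xCF
s_3 = Round(s_2, k_2) = 0xF4
s_4 = Round(s_3, k_3) = 0x07
s_5 = Round(s_4, k_4) = 0x0D
s_6 = Round(s_5, k_5) = 0xB7
s_7 = Round(s_6, k_6) = 0x0C

0x0C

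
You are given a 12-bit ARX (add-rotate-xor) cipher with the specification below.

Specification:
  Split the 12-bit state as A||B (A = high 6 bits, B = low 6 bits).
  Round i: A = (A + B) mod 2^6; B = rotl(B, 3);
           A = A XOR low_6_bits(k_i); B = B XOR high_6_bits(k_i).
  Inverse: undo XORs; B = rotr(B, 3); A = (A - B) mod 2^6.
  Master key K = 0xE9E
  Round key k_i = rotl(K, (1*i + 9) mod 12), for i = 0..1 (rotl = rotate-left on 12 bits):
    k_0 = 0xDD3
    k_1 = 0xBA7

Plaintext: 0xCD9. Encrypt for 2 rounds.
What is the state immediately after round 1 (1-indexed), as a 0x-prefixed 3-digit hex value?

s_0 = plaintext = 0xCD9
s_1 = Round(s_0, k_0) = 0x7FC
s_2 = Round(s_1, k_1) = 0xF09

0x7FC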